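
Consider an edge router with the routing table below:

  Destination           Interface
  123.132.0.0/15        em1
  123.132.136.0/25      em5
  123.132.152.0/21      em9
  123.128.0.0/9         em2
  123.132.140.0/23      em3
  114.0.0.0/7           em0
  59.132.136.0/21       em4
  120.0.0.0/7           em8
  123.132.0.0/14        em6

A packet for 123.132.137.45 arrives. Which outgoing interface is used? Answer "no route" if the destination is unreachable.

Routes whose prefix contains 123.132.137.45:
  123.128.0.0/9 (123.128.0.0 - 123.255.255.255) -> em2
  123.132.0.0/14 (123.132.0.0 - 123.135.255.255) -> em6
  123.132.0.0/15 (123.132.0.0 - 123.133.255.255) -> em1
More-specific entries that do NOT match:
  123.132.136.0/25 (123.132.136.0 - 123.132.136.127) does not contain 123.132.137.45
  123.132.140.0/23 (123.132.140.0 - 123.132.141.255) does not contain 123.132.137.45
  123.132.152.0/21 (123.132.152.0 - 123.132.159.255) does not contain 123.132.137.45
  59.132.136.0/21 (59.132.136.0 - 59.132.143.255) does not contain 123.132.137.45
Longest matching prefix is /15 -> interface em1.

em1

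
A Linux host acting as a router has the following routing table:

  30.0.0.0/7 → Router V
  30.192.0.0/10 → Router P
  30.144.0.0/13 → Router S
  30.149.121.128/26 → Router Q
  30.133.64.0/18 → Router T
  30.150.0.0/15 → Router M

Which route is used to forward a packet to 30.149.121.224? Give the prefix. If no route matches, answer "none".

30.144.0.0/13

Entries matching 30.149.121.224:
  30.0.0.0/7 (30.0.0.0 - 31.255.255.255)
  30.144.0.0/13 (30.144.0.0 - 30.151.255.255)
Most specific is 30.144.0.0/13.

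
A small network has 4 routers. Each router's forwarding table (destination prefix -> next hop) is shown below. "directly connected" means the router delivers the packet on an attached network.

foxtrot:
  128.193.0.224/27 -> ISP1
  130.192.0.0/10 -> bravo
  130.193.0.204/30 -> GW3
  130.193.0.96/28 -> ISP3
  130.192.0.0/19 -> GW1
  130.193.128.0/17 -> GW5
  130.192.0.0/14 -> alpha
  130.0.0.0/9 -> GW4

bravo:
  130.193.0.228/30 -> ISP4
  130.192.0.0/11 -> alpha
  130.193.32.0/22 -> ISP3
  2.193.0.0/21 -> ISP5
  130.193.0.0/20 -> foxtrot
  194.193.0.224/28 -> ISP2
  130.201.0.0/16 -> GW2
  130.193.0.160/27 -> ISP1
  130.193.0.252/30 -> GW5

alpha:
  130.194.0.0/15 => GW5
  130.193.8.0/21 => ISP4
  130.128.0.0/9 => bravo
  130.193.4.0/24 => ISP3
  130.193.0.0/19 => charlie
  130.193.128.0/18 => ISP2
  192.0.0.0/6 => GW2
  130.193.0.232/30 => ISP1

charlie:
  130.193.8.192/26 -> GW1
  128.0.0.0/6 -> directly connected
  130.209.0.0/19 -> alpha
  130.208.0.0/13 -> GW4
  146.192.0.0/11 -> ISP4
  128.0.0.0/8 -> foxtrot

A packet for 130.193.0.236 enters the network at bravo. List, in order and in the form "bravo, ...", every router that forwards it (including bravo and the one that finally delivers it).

bravo, foxtrot, alpha, charlie

At bravo: longest match for 130.193.0.236 is 130.193.0.0/20 -> foxtrot
At foxtrot: longest match for 130.193.0.236 is 130.192.0.0/14 -> alpha
At alpha: longest match for 130.193.0.236 is 130.193.0.0/19 -> charlie
At charlie: longest match for 130.193.0.236 is 128.0.0.0/6 -> directly connected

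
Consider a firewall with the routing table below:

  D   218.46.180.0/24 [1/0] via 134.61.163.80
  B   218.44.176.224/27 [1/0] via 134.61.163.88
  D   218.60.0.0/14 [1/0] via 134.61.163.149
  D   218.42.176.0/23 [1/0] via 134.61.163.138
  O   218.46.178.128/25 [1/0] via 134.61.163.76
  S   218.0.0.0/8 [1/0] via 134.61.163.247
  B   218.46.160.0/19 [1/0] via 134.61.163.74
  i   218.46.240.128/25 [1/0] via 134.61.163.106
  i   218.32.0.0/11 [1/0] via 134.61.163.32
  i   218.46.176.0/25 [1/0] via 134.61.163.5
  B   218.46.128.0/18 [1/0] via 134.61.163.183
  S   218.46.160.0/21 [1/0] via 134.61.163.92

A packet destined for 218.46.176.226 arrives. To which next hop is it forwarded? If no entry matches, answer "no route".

Routes whose prefix contains 218.46.176.226:
  218.0.0.0/8 (218.0.0.0 - 218.255.255.255) -> 134.61.163.247
  218.32.0.0/11 (218.32.0.0 - 218.63.255.255) -> 134.61.163.32
  218.46.128.0/18 (218.46.128.0 - 218.46.191.255) -> 134.61.163.183
  218.46.160.0/19 (218.46.160.0 - 218.46.191.255) -> 134.61.163.74
More-specific entries that do NOT match:
  218.44.176.224/27 (218.44.176.224 - 218.44.176.255) does not contain 218.46.176.226
  218.46.178.128/25 (218.46.178.128 - 218.46.178.255) does not contain 218.46.176.226
  218.46.240.128/25 (218.46.240.128 - 218.46.240.255) does not contain 218.46.176.226
  218.46.176.0/25 (218.46.176.0 - 218.46.176.127) does not contain 218.46.176.226
  218.46.180.0/24 (218.46.180.0 - 218.46.180.255) does not contain 218.46.176.226
  218.42.176.0/23 (218.42.176.0 - 218.42.177.255) does not contain 218.46.176.226
  218.46.160.0/21 (218.46.160.0 - 218.46.167.255) does not contain 218.46.176.226
Longest matching prefix is /19 -> next hop 134.61.163.74.

134.61.163.74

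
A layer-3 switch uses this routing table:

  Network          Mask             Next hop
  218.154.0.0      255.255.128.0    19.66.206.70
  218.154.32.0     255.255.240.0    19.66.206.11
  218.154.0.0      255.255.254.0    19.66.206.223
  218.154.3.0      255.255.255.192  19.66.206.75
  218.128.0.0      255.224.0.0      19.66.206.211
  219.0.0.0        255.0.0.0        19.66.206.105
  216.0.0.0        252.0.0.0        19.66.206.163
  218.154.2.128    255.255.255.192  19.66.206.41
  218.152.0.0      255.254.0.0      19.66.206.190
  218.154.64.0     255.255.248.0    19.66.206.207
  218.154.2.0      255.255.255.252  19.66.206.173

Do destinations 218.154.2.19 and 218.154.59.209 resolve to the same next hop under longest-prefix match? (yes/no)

218.154.2.19: longest match 218.154.0.0/17 -> 19.66.206.70
218.154.59.209: longest match 218.154.0.0/17 -> 19.66.206.70

yes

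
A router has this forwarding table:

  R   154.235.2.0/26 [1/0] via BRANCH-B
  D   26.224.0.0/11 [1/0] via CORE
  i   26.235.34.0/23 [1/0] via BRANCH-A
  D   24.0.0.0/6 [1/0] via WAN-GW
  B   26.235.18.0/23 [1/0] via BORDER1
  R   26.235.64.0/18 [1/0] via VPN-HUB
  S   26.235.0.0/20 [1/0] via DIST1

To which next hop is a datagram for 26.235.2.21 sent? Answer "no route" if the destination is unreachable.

DIST1

Routes whose prefix contains 26.235.2.21:
  24.0.0.0/6 (24.0.0.0 - 27.255.255.255) -> WAN-GW
  26.224.0.0/11 (26.224.0.0 - 26.255.255.255) -> CORE
  26.235.0.0/20 (26.235.0.0 - 26.235.15.255) -> DIST1
More-specific entries that do NOT match:
  154.235.2.0/26 (154.235.2.0 - 154.235.2.63) does not contain 26.235.2.21
  26.235.34.0/23 (26.235.34.0 - 26.235.35.255) does not contain 26.235.2.21
  26.235.18.0/23 (26.235.18.0 - 26.235.19.255) does not contain 26.235.2.21
Longest matching prefix is /20 -> next hop DIST1.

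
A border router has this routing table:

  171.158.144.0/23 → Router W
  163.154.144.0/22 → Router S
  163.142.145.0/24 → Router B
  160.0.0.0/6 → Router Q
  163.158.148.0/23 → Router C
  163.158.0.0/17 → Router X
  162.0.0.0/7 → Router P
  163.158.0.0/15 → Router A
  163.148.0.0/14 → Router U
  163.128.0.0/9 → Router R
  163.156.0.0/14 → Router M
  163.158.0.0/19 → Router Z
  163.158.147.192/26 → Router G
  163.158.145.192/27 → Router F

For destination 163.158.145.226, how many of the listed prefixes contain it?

5

Prefixes containing 163.158.145.226:
  160.0.0.0/6 (160.0.0.0 - 163.255.255.255)
  162.0.0.0/7 (162.0.0.0 - 163.255.255.255)
  163.128.0.0/9 (163.128.0.0 - 163.255.255.255)
  163.156.0.0/14 (163.156.0.0 - 163.159.255.255)
  163.158.0.0/15 (163.158.0.0 - 163.159.255.255)
Total matching entries: 5.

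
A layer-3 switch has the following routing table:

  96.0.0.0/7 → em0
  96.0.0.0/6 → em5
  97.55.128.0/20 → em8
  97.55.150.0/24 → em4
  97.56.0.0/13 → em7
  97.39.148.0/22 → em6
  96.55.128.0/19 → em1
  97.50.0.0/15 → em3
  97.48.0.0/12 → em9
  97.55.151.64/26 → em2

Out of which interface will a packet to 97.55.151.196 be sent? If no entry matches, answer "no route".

em9

Routes whose prefix contains 97.55.151.196:
  96.0.0.0/6 (96.0.0.0 - 99.255.255.255) -> em5
  96.0.0.0/7 (96.0.0.0 - 97.255.255.255) -> em0
  97.48.0.0/12 (97.48.0.0 - 97.63.255.255) -> em9
More-specific entries that do NOT match:
  97.55.151.64/26 (97.55.151.64 - 97.55.151.127) does not contain 97.55.151.196
  97.55.150.0/24 (97.55.150.0 - 97.55.150.255) does not contain 97.55.151.196
  97.39.148.0/22 (97.39.148.0 - 97.39.151.255) does not contain 97.55.151.196
  97.55.128.0/20 (97.55.128.0 - 97.55.143.255) does not contain 97.55.151.196
  96.55.128.0/19 (96.55.128.0 - 96.55.159.255) does not contain 97.55.151.196
  97.50.0.0/15 (97.50.0.0 - 97.51.255.255) does not contain 97.55.151.196
  97.56.0.0/13 (97.56.0.0 - 97.63.255.255) does not contain 97.55.151.196
Longest matching prefix is /12 -> interface em9.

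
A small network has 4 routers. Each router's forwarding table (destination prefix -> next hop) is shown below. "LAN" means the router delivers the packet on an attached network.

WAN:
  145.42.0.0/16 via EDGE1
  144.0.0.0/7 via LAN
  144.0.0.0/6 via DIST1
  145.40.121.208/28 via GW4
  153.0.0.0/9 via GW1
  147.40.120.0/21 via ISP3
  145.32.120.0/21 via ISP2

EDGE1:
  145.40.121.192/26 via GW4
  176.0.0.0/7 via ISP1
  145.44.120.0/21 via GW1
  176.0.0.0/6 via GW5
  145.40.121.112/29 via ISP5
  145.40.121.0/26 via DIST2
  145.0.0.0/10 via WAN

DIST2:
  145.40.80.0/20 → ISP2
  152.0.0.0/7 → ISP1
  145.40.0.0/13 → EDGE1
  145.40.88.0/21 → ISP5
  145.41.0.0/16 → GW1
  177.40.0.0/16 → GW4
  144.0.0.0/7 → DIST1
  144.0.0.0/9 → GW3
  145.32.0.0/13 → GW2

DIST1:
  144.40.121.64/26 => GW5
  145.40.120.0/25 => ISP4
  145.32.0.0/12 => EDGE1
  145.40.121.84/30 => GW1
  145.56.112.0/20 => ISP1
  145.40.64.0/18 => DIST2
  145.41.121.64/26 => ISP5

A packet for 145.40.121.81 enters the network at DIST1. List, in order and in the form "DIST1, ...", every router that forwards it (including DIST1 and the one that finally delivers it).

DIST1, DIST2, EDGE1, WAN

At DIST1: longest match for 145.40.121.81 is 145.40.64.0/18 -> DIST2
At DIST2: longest match for 145.40.121.81 is 145.40.0.0/13 -> EDGE1
At EDGE1: longest match for 145.40.121.81 is 145.0.0.0/10 -> WAN
At WAN: longest match for 145.40.121.81 is 144.0.0.0/7 -> LAN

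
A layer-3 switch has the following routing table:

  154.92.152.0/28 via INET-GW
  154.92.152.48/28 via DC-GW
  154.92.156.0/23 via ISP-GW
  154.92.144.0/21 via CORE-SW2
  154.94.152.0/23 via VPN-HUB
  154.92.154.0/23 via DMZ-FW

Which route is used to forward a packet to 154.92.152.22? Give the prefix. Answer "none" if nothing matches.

154.92.152.22 is outside every listed prefix and there is no default route.

none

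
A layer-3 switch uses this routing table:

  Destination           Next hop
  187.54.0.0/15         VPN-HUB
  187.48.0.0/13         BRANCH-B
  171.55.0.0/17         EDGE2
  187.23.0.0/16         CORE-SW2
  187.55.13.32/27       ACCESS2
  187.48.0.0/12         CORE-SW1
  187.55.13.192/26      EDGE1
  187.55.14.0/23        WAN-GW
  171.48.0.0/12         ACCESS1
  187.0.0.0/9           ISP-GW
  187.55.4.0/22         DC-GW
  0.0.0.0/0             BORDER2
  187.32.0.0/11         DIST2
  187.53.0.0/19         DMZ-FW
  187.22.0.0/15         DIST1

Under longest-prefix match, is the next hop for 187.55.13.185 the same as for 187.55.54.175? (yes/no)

yes

187.55.13.185: longest match 187.54.0.0/15 -> VPN-HUB
187.55.54.175: longest match 187.54.0.0/15 -> VPN-HUB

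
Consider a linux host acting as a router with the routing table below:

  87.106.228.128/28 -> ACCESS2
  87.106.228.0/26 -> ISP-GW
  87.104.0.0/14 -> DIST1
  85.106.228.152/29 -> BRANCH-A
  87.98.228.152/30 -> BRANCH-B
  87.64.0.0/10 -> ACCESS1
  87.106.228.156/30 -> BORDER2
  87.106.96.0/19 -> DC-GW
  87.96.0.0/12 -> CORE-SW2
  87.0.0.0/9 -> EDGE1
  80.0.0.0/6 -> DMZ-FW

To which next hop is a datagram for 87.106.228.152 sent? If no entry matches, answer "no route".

Routes whose prefix contains 87.106.228.152:
  87.0.0.0/9 (87.0.0.0 - 87.127.255.255) -> EDGE1
  87.64.0.0/10 (87.64.0.0 - 87.127.255.255) -> ACCESS1
  87.96.0.0/12 (87.96.0.0 - 87.111.255.255) -> CORE-SW2
  87.104.0.0/14 (87.104.0.0 - 87.107.255.255) -> DIST1
More-specific entries that do NOT match:
  87.98.228.152/30 (87.98.228.152 - 87.98.228.155) does not contain 87.106.228.152
  87.106.228.156/30 (87.106.228.156 - 87.106.228.159) does not contain 87.106.228.152
  85.106.228.152/29 (85.106.228.152 - 85.106.228.159) does not contain 87.106.228.152
  87.106.228.128/28 (87.106.228.128 - 87.106.228.143) does not contain 87.106.228.152
  87.106.228.0/26 (87.106.228.0 - 87.106.228.63) does not contain 87.106.228.152
  87.106.96.0/19 (87.106.96.0 - 87.106.127.255) does not contain 87.106.228.152
Longest matching prefix is /14 -> next hop DIST1.

DIST1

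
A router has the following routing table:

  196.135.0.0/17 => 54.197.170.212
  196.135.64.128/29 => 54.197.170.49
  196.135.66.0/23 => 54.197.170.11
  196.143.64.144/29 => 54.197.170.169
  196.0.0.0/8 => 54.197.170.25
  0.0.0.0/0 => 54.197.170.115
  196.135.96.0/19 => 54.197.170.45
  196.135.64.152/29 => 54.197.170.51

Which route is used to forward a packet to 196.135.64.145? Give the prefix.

196.135.0.0/17

Entries matching 196.135.64.145:
  0.0.0.0/0 (default, matches everything)
  196.0.0.0/8 (196.0.0.0 - 196.255.255.255)
  196.135.0.0/17 (196.135.0.0 - 196.135.127.255)
Most specific is 196.135.0.0/17.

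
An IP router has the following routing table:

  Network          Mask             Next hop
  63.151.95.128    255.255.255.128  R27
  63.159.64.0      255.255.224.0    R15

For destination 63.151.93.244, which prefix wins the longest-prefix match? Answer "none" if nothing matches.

none

63.151.93.244 is outside every listed prefix and there is no default route.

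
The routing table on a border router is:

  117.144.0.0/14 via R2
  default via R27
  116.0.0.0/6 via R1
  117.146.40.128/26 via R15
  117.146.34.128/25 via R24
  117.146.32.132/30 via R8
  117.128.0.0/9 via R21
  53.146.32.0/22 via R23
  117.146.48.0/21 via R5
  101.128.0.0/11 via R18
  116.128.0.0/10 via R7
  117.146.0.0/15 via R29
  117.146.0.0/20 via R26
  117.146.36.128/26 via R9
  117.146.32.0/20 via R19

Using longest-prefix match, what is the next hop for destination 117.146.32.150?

R19

Routes whose prefix contains 117.146.32.150:
  0.0.0.0/0 (default, matches everything) -> R27
  116.0.0.0/6 (116.0.0.0 - 119.255.255.255) -> R1
  117.128.0.0/9 (117.128.0.0 - 117.255.255.255) -> R21
  117.144.0.0/14 (117.144.0.0 - 117.147.255.255) -> R2
  117.146.0.0/15 (117.146.0.0 - 117.147.255.255) -> R29
  117.146.32.0/20 (117.146.32.0 - 117.146.47.255) -> R19
More-specific entries that do NOT match:
  117.146.32.132/30 (117.146.32.132 - 117.146.32.135) does not contain 117.146.32.150
  117.146.40.128/26 (117.146.40.128 - 117.146.40.191) does not contain 117.146.32.150
  117.146.36.128/26 (117.146.36.128 - 117.146.36.191) does not contain 117.146.32.150
  117.146.34.128/25 (117.146.34.128 - 117.146.34.255) does not contain 117.146.32.150
  53.146.32.0/22 (53.146.32.0 - 53.146.35.255) does not contain 117.146.32.150
  117.146.48.0/21 (117.146.48.0 - 117.146.55.255) does not contain 117.146.32.150
Longest matching prefix is /20 -> next hop R19.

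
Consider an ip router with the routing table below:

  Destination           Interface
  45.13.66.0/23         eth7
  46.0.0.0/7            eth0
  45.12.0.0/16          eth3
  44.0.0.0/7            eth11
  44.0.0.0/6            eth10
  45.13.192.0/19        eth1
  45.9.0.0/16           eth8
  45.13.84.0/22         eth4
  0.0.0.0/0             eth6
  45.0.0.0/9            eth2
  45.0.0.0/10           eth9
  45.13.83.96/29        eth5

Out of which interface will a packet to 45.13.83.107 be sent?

Routes whose prefix contains 45.13.83.107:
  0.0.0.0/0 (default, matches everything) -> eth6
  44.0.0.0/6 (44.0.0.0 - 47.255.255.255) -> eth10
  44.0.0.0/7 (44.0.0.0 - 45.255.255.255) -> eth11
  45.0.0.0/9 (45.0.0.0 - 45.127.255.255) -> eth2
  45.0.0.0/10 (45.0.0.0 - 45.63.255.255) -> eth9
More-specific entries that do NOT match:
  45.13.83.96/29 (45.13.83.96 - 45.13.83.103) does not contain 45.13.83.107
  45.13.66.0/23 (45.13.66.0 - 45.13.67.255) does not contain 45.13.83.107
  45.13.84.0/22 (45.13.84.0 - 45.13.87.255) does not contain 45.13.83.107
  45.13.192.0/19 (45.13.192.0 - 45.13.223.255) does not contain 45.13.83.107
  45.12.0.0/16 (45.12.0.0 - 45.12.255.255) does not contain 45.13.83.107
  45.9.0.0/16 (45.9.0.0 - 45.9.255.255) does not contain 45.13.83.107
Longest matching prefix is /10 -> interface eth9.

eth9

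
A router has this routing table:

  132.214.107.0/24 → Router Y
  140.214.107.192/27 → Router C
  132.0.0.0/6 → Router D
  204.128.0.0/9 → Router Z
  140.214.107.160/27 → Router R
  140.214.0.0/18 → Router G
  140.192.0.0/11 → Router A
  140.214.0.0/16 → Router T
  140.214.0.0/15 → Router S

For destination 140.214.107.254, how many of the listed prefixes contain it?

3

Prefixes containing 140.214.107.254:
  140.192.0.0/11 (140.192.0.0 - 140.223.255.255)
  140.214.0.0/15 (140.214.0.0 - 140.215.255.255)
  140.214.0.0/16 (140.214.0.0 - 140.214.255.255)
Total matching entries: 3.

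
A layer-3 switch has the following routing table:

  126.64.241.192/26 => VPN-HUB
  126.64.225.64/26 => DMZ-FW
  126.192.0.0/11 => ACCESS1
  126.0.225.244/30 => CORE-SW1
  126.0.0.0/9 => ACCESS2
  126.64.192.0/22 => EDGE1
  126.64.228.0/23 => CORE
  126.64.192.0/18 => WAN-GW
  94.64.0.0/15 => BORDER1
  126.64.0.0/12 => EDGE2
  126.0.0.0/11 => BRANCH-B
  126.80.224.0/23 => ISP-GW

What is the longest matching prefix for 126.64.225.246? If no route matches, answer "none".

Entries matching 126.64.225.246:
  126.0.0.0/9 (126.0.0.0 - 126.127.255.255)
  126.64.0.0/12 (126.64.0.0 - 126.79.255.255)
  126.64.192.0/18 (126.64.192.0 - 126.64.255.255)
Most specific is 126.64.192.0/18.

126.64.192.0/18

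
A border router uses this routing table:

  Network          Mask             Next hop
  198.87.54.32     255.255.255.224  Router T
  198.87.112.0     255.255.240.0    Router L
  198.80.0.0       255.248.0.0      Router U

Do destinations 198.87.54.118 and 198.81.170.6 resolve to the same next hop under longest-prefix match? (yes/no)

yes

198.87.54.118: longest match 198.80.0.0/13 -> Router U
198.81.170.6: longest match 198.80.0.0/13 -> Router U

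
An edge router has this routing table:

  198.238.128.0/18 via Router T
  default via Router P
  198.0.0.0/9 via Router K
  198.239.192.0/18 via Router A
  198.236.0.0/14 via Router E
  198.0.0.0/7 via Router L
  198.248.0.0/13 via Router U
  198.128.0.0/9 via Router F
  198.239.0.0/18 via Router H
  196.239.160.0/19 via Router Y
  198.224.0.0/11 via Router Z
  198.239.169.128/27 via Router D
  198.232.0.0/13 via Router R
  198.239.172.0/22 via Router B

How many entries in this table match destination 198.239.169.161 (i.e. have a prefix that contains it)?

6

Prefixes containing 198.239.169.161:
  0.0.0.0/0 (default, matches everything)
  198.0.0.0/7 (198.0.0.0 - 199.255.255.255)
  198.128.0.0/9 (198.128.0.0 - 198.255.255.255)
  198.224.0.0/11 (198.224.0.0 - 198.255.255.255)
  198.232.0.0/13 (198.232.0.0 - 198.239.255.255)
  198.236.0.0/14 (198.236.0.0 - 198.239.255.255)
Total matching entries: 6.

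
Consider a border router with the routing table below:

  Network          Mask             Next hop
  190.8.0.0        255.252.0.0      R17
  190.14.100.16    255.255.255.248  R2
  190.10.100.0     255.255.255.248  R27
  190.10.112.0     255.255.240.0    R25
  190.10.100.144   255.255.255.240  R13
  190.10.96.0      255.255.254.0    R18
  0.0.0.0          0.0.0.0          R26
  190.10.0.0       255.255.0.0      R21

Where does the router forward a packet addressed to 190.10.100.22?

Routes whose prefix contains 190.10.100.22:
  0.0.0.0/0 (default, matches everything) -> R26
  190.8.0.0/14 (190.8.0.0 - 190.11.255.255) -> R17
  190.10.0.0/16 (190.10.0.0 - 190.10.255.255) -> R21
More-specific entries that do NOT match:
  190.14.100.16/29 (190.14.100.16 - 190.14.100.23) does not contain 190.10.100.22
  190.10.100.0/29 (190.10.100.0 - 190.10.100.7) does not contain 190.10.100.22
  190.10.100.144/28 (190.10.100.144 - 190.10.100.159) does not contain 190.10.100.22
  190.10.96.0/23 (190.10.96.0 - 190.10.97.255) does not contain 190.10.100.22
  190.10.112.0/20 (190.10.112.0 - 190.10.127.255) does not contain 190.10.100.22
Longest matching prefix is /16 -> next hop R21.

R21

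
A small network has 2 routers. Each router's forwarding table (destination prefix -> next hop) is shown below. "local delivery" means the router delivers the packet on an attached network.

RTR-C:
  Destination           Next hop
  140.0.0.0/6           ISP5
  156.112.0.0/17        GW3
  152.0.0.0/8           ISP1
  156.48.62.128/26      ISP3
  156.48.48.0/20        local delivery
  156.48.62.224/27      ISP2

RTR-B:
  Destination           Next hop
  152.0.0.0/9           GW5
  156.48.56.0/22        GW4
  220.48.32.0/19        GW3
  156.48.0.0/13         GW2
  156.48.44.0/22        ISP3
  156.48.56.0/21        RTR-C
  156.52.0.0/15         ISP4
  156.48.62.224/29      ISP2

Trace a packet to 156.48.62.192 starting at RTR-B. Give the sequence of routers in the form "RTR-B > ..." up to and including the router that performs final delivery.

RTR-B > RTR-C

At RTR-B: longest match for 156.48.62.192 is 156.48.56.0/21 -> RTR-C
At RTR-C: longest match for 156.48.62.192 is 156.48.48.0/20 -> local delivery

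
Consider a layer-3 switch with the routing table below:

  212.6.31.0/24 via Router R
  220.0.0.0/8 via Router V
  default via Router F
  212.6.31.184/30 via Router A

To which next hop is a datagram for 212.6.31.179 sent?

Router R

Routes whose prefix contains 212.6.31.179:
  0.0.0.0/0 (default, matches everything) -> Router F
  212.6.31.0/24 (212.6.31.0 - 212.6.31.255) -> Router R
More-specific entries that do NOT match:
  212.6.31.184/30 (212.6.31.184 - 212.6.31.187) does not contain 212.6.31.179
Longest matching prefix is /24 -> next hop Router R.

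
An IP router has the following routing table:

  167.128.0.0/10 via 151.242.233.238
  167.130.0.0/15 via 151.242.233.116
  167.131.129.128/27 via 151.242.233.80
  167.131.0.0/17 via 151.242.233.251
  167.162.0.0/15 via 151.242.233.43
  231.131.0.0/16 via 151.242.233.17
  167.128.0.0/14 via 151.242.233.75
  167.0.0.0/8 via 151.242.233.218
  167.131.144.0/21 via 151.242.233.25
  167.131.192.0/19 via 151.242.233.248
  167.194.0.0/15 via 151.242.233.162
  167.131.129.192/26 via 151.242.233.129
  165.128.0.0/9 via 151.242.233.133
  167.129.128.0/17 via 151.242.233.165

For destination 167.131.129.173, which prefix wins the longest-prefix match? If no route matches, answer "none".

167.130.0.0/15

Entries matching 167.131.129.173:
  167.0.0.0/8 (167.0.0.0 - 167.255.255.255)
  167.128.0.0/10 (167.128.0.0 - 167.191.255.255)
  167.128.0.0/14 (167.128.0.0 - 167.131.255.255)
  167.130.0.0/15 (167.130.0.0 - 167.131.255.255)
Most specific is 167.130.0.0/15.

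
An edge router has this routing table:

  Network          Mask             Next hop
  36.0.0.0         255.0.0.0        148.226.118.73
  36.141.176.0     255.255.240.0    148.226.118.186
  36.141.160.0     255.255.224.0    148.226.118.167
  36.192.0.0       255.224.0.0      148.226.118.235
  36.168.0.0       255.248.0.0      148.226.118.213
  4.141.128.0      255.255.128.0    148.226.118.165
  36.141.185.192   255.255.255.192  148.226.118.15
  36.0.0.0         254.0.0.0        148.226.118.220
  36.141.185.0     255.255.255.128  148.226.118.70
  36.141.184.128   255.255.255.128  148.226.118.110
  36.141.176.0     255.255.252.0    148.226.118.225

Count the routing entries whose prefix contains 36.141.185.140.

Prefixes containing 36.141.185.140:
  36.0.0.0/7 (36.0.0.0 - 37.255.255.255)
  36.0.0.0/8 (36.0.0.0 - 36.255.255.255)
  36.141.160.0/19 (36.141.160.0 - 36.141.191.255)
  36.141.176.0/20 (36.141.176.0 - 36.141.191.255)
Total matching entries: 4.

4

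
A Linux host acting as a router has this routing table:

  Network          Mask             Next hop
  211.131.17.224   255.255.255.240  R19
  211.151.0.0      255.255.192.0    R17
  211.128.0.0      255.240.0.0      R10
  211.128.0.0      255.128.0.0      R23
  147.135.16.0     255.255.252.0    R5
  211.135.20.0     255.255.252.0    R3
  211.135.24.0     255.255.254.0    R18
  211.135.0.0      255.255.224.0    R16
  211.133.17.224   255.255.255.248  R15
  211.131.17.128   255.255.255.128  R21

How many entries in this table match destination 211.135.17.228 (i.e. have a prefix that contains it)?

Prefixes containing 211.135.17.228:
  211.128.0.0/9 (211.128.0.0 - 211.255.255.255)
  211.128.0.0/12 (211.128.0.0 - 211.143.255.255)
  211.135.0.0/19 (211.135.0.0 - 211.135.31.255)
Total matching entries: 3.

3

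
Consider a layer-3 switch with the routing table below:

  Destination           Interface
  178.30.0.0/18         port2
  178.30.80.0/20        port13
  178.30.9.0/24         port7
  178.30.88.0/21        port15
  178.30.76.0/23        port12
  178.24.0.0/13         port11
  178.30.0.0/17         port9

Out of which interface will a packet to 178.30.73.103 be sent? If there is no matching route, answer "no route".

port9

Routes whose prefix contains 178.30.73.103:
  178.24.0.0/13 (178.24.0.0 - 178.31.255.255) -> port11
  178.30.0.0/17 (178.30.0.0 - 178.30.127.255) -> port9
More-specific entries that do NOT match:
  178.30.9.0/24 (178.30.9.0 - 178.30.9.255) does not contain 178.30.73.103
  178.30.76.0/23 (178.30.76.0 - 178.30.77.255) does not contain 178.30.73.103
  178.30.88.0/21 (178.30.88.0 - 178.30.95.255) does not contain 178.30.73.103
  178.30.80.0/20 (178.30.80.0 - 178.30.95.255) does not contain 178.30.73.103
  178.30.0.0/18 (178.30.0.0 - 178.30.63.255) does not contain 178.30.73.103
Longest matching prefix is /17 -> interface port9.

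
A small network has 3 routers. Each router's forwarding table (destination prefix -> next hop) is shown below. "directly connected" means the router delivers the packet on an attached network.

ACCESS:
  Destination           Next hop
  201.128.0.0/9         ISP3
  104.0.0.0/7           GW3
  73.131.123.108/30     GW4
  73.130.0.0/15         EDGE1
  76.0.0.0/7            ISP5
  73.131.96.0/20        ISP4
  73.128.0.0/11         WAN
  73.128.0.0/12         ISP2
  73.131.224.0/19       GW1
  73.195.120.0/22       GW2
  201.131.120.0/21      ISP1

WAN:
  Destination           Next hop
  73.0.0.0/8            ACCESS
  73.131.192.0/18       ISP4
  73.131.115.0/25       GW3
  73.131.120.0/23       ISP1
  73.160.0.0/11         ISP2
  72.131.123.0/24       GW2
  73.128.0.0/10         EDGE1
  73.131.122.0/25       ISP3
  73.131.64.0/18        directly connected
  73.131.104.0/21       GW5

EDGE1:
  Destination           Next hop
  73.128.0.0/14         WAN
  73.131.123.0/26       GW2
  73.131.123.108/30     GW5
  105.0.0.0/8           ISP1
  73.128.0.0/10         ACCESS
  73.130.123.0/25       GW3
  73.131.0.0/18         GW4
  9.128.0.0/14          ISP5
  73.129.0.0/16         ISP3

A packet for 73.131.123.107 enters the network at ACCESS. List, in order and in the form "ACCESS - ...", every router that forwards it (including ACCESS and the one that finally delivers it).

At ACCESS: longest match for 73.131.123.107 is 73.130.0.0/15 -> EDGE1
At EDGE1: longest match for 73.131.123.107 is 73.128.0.0/14 -> WAN
At WAN: longest match for 73.131.123.107 is 73.131.64.0/18 -> directly connected

ACCESS - EDGE1 - WAN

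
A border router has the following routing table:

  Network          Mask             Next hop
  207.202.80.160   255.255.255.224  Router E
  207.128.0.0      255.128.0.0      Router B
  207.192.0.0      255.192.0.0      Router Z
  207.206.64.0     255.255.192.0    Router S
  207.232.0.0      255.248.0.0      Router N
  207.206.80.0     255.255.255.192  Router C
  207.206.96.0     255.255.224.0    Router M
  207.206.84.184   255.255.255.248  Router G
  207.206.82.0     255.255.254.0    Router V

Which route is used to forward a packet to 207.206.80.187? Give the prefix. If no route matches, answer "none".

207.206.64.0/18

Entries matching 207.206.80.187:
  207.128.0.0/9 (207.128.0.0 - 207.255.255.255)
  207.192.0.0/10 (207.192.0.0 - 207.255.255.255)
  207.206.64.0/18 (207.206.64.0 - 207.206.127.255)
Most specific is 207.206.64.0/18.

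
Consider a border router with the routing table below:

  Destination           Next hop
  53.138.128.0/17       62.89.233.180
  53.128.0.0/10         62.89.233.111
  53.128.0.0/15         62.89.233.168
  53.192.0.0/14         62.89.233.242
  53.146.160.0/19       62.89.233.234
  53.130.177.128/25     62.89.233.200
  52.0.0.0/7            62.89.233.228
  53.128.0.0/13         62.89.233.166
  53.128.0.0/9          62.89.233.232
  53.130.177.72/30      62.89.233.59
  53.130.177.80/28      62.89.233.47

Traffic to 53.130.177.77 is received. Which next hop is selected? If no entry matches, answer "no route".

62.89.233.166

Routes whose prefix contains 53.130.177.77:
  52.0.0.0/7 (52.0.0.0 - 53.255.255.255) -> 62.89.233.228
  53.128.0.0/9 (53.128.0.0 - 53.255.255.255) -> 62.89.233.232
  53.128.0.0/10 (53.128.0.0 - 53.191.255.255) -> 62.89.233.111
  53.128.0.0/13 (53.128.0.0 - 53.135.255.255) -> 62.89.233.166
More-specific entries that do NOT match:
  53.130.177.72/30 (53.130.177.72 - 53.130.177.75) does not contain 53.130.177.77
  53.130.177.80/28 (53.130.177.80 - 53.130.177.95) does not contain 53.130.177.77
  53.130.177.128/25 (53.130.177.128 - 53.130.177.255) does not contain 53.130.177.77
  53.146.160.0/19 (53.146.160.0 - 53.146.191.255) does not contain 53.130.177.77
  53.138.128.0/17 (53.138.128.0 - 53.138.255.255) does not contain 53.130.177.77
  53.128.0.0/15 (53.128.0.0 - 53.129.255.255) does not contain 53.130.177.77
  53.192.0.0/14 (53.192.0.0 - 53.195.255.255) does not contain 53.130.177.77
Longest matching prefix is /13 -> next hop 62.89.233.166.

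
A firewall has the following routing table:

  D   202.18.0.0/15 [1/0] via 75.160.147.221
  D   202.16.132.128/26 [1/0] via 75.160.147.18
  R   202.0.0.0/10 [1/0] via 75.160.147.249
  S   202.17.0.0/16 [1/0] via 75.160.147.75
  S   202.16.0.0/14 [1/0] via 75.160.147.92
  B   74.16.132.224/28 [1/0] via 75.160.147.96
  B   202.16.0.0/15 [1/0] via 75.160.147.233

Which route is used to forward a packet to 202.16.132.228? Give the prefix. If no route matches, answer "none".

Entries matching 202.16.132.228:
  202.0.0.0/10 (202.0.0.0 - 202.63.255.255)
  202.16.0.0/14 (202.16.0.0 - 202.19.255.255)
  202.16.0.0/15 (202.16.0.0 - 202.17.255.255)
Most specific is 202.16.0.0/15.

202.16.0.0/15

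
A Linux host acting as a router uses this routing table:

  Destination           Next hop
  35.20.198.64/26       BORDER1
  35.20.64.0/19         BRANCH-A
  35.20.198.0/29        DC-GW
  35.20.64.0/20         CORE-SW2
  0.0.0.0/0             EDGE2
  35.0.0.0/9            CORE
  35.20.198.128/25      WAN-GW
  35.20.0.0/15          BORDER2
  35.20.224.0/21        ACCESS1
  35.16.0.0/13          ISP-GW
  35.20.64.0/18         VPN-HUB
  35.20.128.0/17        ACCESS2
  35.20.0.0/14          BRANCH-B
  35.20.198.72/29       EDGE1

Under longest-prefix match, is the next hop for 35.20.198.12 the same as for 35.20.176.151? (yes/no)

35.20.198.12: longest match 35.20.128.0/17 -> ACCESS2
35.20.176.151: longest match 35.20.128.0/17 -> ACCESS2

yes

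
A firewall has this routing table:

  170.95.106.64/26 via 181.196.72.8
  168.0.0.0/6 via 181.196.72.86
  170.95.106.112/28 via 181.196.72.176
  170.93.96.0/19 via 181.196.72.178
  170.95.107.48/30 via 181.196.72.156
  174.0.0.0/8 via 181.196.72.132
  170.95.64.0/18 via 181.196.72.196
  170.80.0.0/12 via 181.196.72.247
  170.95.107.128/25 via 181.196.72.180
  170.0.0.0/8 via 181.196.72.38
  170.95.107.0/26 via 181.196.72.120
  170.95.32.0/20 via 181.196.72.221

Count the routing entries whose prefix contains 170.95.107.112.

4

Prefixes containing 170.95.107.112:
  168.0.0.0/6 (168.0.0.0 - 171.255.255.255)
  170.0.0.0/8 (170.0.0.0 - 170.255.255.255)
  170.80.0.0/12 (170.80.0.0 - 170.95.255.255)
  170.95.64.0/18 (170.95.64.0 - 170.95.127.255)
Total matching entries: 4.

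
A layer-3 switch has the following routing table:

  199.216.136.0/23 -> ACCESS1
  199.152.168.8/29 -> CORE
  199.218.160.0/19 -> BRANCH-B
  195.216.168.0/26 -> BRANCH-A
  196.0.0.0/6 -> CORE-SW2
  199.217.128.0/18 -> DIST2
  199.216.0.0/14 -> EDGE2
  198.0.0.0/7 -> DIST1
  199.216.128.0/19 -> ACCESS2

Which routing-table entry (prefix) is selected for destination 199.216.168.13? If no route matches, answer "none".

199.216.0.0/14

Entries matching 199.216.168.13:
  196.0.0.0/6 (196.0.0.0 - 199.255.255.255)
  198.0.0.0/7 (198.0.0.0 - 199.255.255.255)
  199.216.0.0/14 (199.216.0.0 - 199.219.255.255)
Most specific is 199.216.0.0/14.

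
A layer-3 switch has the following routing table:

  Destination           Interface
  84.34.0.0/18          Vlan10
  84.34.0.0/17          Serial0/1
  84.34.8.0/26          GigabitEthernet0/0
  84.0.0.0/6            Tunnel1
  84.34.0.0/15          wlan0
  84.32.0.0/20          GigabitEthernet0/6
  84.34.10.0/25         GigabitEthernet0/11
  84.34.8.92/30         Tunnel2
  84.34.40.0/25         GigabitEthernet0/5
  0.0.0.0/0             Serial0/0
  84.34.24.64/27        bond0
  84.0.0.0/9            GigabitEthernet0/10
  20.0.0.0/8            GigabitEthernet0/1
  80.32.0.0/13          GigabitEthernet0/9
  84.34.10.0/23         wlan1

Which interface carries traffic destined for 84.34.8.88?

Vlan10

Routes whose prefix contains 84.34.8.88:
  0.0.0.0/0 (default, matches everything) -> Serial0/0
  84.0.0.0/6 (84.0.0.0 - 87.255.255.255) -> Tunnel1
  84.0.0.0/9 (84.0.0.0 - 84.127.255.255) -> GigabitEthernet0/10
  84.34.0.0/15 (84.34.0.0 - 84.35.255.255) -> wlan0
  84.34.0.0/17 (84.34.0.0 - 84.34.127.255) -> Serial0/1
  84.34.0.0/18 (84.34.0.0 - 84.34.63.255) -> Vlan10
More-specific entries that do NOT match:
  84.34.8.92/30 (84.34.8.92 - 84.34.8.95) does not contain 84.34.8.88
  84.34.24.64/27 (84.34.24.64 - 84.34.24.95) does not contain 84.34.8.88
  84.34.8.0/26 (84.34.8.0 - 84.34.8.63) does not contain 84.34.8.88
  84.34.10.0/25 (84.34.10.0 - 84.34.10.127) does not contain 84.34.8.88
  84.34.40.0/25 (84.34.40.0 - 84.34.40.127) does not contain 84.34.8.88
  84.34.10.0/23 (84.34.10.0 - 84.34.11.255) does not contain 84.34.8.88
  84.32.0.0/20 (84.32.0.0 - 84.32.15.255) does not contain 84.34.8.88
Longest matching prefix is /18 -> interface Vlan10.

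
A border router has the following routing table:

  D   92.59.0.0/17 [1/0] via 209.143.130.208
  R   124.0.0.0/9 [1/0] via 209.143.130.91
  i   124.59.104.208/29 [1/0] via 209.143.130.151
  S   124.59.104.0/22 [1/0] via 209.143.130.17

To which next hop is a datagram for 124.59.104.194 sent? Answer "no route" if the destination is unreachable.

Routes whose prefix contains 124.59.104.194:
  124.0.0.0/9 (124.0.0.0 - 124.127.255.255) -> 209.143.130.91
  124.59.104.0/22 (124.59.104.0 - 124.59.107.255) -> 209.143.130.17
More-specific entries that do NOT match:
  124.59.104.208/29 (124.59.104.208 - 124.59.104.215) does not contain 124.59.104.194
Longest matching prefix is /22 -> next hop 209.143.130.17.

209.143.130.17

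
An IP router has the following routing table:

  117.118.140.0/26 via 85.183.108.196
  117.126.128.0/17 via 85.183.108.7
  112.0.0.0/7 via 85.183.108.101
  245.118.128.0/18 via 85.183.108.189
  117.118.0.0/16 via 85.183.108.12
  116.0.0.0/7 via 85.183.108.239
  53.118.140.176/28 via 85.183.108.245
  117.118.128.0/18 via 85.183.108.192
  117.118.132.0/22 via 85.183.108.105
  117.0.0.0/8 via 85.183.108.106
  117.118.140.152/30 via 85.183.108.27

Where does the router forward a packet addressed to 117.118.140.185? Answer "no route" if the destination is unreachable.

Routes whose prefix contains 117.118.140.185:
  116.0.0.0/7 (116.0.0.0 - 117.255.255.255) -> 85.183.108.239
  117.0.0.0/8 (117.0.0.0 - 117.255.255.255) -> 85.183.108.106
  117.118.0.0/16 (117.118.0.0 - 117.118.255.255) -> 85.183.108.12
  117.118.128.0/18 (117.118.128.0 - 117.118.191.255) -> 85.183.108.192
More-specific entries that do NOT match:
  117.118.140.152/30 (117.118.140.152 - 117.118.140.155) does not contain 117.118.140.185
  53.118.140.176/28 (53.118.140.176 - 53.118.140.191) does not contain 117.118.140.185
  117.118.140.0/26 (117.118.140.0 - 117.118.140.63) does not contain 117.118.140.185
  117.118.132.0/22 (117.118.132.0 - 117.118.135.255) does not contain 117.118.140.185
Longest matching prefix is /18 -> next hop 85.183.108.192.

85.183.108.192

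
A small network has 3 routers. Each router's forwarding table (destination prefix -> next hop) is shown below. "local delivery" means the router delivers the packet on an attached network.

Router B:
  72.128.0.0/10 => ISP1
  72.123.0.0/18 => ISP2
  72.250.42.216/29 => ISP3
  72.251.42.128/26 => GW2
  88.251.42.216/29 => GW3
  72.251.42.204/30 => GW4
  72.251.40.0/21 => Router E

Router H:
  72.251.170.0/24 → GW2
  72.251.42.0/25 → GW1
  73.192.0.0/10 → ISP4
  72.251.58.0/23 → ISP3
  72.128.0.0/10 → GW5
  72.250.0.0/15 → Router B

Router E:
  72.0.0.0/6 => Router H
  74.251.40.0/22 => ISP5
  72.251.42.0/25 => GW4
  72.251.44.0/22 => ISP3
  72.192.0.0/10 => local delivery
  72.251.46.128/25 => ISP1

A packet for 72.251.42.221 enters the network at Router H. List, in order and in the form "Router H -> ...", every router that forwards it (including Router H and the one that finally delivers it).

Router H -> Router B -> Router E

At Router H: longest match for 72.251.42.221 is 72.250.0.0/15 -> Router B
At Router B: longest match for 72.251.42.221 is 72.251.40.0/21 -> Router E
At Router E: longest match for 72.251.42.221 is 72.192.0.0/10 -> local delivery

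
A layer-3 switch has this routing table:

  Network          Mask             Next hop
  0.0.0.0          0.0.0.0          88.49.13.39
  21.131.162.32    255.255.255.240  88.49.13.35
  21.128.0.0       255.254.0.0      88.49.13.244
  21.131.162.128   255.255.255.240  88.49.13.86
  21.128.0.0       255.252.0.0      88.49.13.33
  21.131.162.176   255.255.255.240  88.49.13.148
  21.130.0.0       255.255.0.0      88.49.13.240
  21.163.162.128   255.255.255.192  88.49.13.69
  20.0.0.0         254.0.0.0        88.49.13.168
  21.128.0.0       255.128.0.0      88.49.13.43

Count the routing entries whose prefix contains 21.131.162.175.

4

Prefixes containing 21.131.162.175:
  0.0.0.0/0 (default, matches everything)
  20.0.0.0/7 (20.0.0.0 - 21.255.255.255)
  21.128.0.0/9 (21.128.0.0 - 21.255.255.255)
  21.128.0.0/14 (21.128.0.0 - 21.131.255.255)
Total matching entries: 4.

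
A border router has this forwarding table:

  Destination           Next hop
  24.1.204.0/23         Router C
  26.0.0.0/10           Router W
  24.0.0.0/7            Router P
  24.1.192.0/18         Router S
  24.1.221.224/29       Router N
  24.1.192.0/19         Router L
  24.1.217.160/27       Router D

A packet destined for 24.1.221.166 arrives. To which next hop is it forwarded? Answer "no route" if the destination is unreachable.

Routes whose prefix contains 24.1.221.166:
  24.0.0.0/7 (24.0.0.0 - 25.255.255.255) -> Router P
  24.1.192.0/18 (24.1.192.0 - 24.1.255.255) -> Router S
  24.1.192.0/19 (24.1.192.0 - 24.1.223.255) -> Router L
More-specific entries that do NOT match:
  24.1.221.224/29 (24.1.221.224 - 24.1.221.231) does not contain 24.1.221.166
  24.1.217.160/27 (24.1.217.160 - 24.1.217.191) does not contain 24.1.221.166
  24.1.204.0/23 (24.1.204.0 - 24.1.205.255) does not contain 24.1.221.166
Longest matching prefix is /19 -> next hop Router L.

Router L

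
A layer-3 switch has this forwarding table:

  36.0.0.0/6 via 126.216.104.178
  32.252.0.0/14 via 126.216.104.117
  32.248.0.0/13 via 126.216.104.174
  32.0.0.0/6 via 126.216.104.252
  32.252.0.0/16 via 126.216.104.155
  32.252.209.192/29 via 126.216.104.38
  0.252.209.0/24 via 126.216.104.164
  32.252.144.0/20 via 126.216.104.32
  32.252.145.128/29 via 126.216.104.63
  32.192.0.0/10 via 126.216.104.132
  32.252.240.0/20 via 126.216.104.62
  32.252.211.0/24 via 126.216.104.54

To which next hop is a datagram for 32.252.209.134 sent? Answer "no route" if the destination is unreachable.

126.216.104.155

Routes whose prefix contains 32.252.209.134:
  32.0.0.0/6 (32.0.0.0 - 35.255.255.255) -> 126.216.104.252
  32.192.0.0/10 (32.192.0.0 - 32.255.255.255) -> 126.216.104.132
  32.248.0.0/13 (32.248.0.0 - 32.255.255.255) -> 126.216.104.174
  32.252.0.0/14 (32.252.0.0 - 32.255.255.255) -> 126.216.104.117
  32.252.0.0/16 (32.252.0.0 - 32.252.255.255) -> 126.216.104.155
More-specific entries that do NOT match:
  32.252.209.192/29 (32.252.209.192 - 32.252.209.199) does not contain 32.252.209.134
  32.252.145.128/29 (32.252.145.128 - 32.252.145.135) does not contain 32.252.209.134
  0.252.209.0/24 (0.252.209.0 - 0.252.209.255) does not contain 32.252.209.134
  32.252.211.0/24 (32.252.211.0 - 32.252.211.255) does not contain 32.252.209.134
  32.252.144.0/20 (32.252.144.0 - 32.252.159.255) does not contain 32.252.209.134
  32.252.240.0/20 (32.252.240.0 - 32.252.255.255) does not contain 32.252.209.134
Longest matching prefix is /16 -> next hop 126.216.104.155.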